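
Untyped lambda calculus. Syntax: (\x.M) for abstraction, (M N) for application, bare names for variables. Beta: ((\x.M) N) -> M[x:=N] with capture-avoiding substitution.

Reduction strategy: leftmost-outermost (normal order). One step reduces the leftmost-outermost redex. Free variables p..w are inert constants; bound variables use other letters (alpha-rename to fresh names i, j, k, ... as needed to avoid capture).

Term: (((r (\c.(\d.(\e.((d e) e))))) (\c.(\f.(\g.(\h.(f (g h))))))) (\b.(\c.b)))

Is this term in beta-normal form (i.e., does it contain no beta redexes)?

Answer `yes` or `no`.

Answer: yes

Derivation:
Term: (((r (\c.(\d.(\e.((d e) e))))) (\c.(\f.(\g.(\h.(f (g h))))))) (\b.(\c.b)))
No beta redexes found.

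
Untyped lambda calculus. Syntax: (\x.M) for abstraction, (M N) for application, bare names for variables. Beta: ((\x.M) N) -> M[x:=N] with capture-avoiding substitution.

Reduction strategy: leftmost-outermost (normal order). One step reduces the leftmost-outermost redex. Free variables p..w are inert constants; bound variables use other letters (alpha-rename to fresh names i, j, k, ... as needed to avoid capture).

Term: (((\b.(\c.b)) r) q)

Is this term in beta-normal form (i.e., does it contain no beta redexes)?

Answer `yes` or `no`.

Answer: no

Derivation:
Term: (((\b.(\c.b)) r) q)
Found 1 beta redex(es).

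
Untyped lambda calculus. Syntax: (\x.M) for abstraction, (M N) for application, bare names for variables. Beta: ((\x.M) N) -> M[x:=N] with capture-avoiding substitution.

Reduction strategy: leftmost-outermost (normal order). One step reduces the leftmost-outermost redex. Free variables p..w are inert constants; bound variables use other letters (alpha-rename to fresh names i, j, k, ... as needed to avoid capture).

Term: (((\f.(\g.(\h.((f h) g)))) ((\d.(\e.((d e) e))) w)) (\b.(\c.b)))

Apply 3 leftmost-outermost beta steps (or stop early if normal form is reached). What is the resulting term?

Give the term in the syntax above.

Step 0: (((\f.(\g.(\h.((f h) g)))) ((\d.(\e.((d e) e))) w)) (\b.(\c.b)))
Step 1: ((\g.(\h.((((\d.(\e.((d e) e))) w) h) g))) (\b.(\c.b)))
Step 2: (\h.((((\d.(\e.((d e) e))) w) h) (\b.(\c.b))))
Step 3: (\h.(((\e.((w e) e)) h) (\b.(\c.b))))

Answer: (\h.(((\e.((w e) e)) h) (\b.(\c.b))))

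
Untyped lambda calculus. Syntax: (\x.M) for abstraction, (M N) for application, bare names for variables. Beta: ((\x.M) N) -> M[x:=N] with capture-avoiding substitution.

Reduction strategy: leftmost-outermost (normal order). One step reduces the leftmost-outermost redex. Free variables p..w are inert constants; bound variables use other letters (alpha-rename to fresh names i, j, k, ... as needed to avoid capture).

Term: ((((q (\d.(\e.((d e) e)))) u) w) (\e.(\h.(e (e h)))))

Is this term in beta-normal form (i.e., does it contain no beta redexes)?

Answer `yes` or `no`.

Answer: yes

Derivation:
Term: ((((q (\d.(\e.((d e) e)))) u) w) (\e.(\h.(e (e h)))))
No beta redexes found.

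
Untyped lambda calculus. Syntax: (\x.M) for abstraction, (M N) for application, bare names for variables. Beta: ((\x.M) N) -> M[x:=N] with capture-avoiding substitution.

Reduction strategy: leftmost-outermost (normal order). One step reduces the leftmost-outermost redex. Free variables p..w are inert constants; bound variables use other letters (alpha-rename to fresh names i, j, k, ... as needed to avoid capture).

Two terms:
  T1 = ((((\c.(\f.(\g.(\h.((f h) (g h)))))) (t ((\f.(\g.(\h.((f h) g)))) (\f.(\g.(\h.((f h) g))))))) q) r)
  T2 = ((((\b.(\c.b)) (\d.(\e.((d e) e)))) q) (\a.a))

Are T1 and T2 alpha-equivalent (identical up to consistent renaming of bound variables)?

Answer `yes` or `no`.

Answer: no

Derivation:
Term 1: ((((\c.(\f.(\g.(\h.((f h) (g h)))))) (t ((\f.(\g.(\h.((f h) g)))) (\f.(\g.(\h.((f h) g))))))) q) r)
Term 2: ((((\b.(\c.b)) (\d.(\e.((d e) e)))) q) (\a.a))
Alpha-equivalence: compare structure up to binder renaming.
Result: False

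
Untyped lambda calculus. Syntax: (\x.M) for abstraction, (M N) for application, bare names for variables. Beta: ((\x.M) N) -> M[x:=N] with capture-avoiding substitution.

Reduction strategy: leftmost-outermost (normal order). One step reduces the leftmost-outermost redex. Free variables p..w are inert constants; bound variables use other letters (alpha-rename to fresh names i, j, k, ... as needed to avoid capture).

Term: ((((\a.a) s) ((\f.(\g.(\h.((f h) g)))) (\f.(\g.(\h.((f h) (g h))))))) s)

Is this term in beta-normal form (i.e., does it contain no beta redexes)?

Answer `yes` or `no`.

Term: ((((\a.a) s) ((\f.(\g.(\h.((f h) g)))) (\f.(\g.(\h.((f h) (g h))))))) s)
Found 2 beta redex(es).

Answer: no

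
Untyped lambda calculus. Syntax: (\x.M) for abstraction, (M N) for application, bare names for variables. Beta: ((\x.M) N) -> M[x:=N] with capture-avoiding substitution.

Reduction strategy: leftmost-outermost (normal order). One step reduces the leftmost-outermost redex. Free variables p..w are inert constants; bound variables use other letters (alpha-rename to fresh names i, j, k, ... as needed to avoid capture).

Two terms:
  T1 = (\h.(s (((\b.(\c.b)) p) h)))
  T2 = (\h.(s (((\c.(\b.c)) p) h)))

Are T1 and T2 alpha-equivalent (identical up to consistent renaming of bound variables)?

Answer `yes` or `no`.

Term 1: (\h.(s (((\b.(\c.b)) p) h)))
Term 2: (\h.(s (((\c.(\b.c)) p) h)))
Alpha-equivalence: compare structure up to binder renaming.
Result: True

Answer: yes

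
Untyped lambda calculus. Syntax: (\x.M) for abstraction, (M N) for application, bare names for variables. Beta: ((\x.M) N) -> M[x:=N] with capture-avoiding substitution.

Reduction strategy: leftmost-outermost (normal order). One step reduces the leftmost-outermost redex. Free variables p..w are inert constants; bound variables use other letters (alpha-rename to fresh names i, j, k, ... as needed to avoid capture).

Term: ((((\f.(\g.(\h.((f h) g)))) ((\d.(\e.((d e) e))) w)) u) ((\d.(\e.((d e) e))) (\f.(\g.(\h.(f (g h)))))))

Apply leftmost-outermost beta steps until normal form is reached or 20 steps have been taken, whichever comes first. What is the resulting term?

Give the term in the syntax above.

Step 0: ((((\f.(\g.(\h.((f h) g)))) ((\d.(\e.((d e) e))) w)) u) ((\d.(\e.((d e) e))) (\f.(\g.(\h.(f (g h)))))))
Step 1: (((\g.(\h.((((\d.(\e.((d e) e))) w) h) g))) u) ((\d.(\e.((d e) e))) (\f.(\g.(\h.(f (g h)))))))
Step 2: ((\h.((((\d.(\e.((d e) e))) w) h) u)) ((\d.(\e.((d e) e))) (\f.(\g.(\h.(f (g h)))))))
Step 3: ((((\d.(\e.((d e) e))) w) ((\d.(\e.((d e) e))) (\f.(\g.(\h.(f (g h))))))) u)
Step 4: (((\e.((w e) e)) ((\d.(\e.((d e) e))) (\f.(\g.(\h.(f (g h))))))) u)
Step 5: (((w ((\d.(\e.((d e) e))) (\f.(\g.(\h.(f (g h))))))) ((\d.(\e.((d e) e))) (\f.(\g.(\h.(f (g h))))))) u)
Step 6: (((w (\e.(((\f.(\g.(\h.(f (g h))))) e) e))) ((\d.(\e.((d e) e))) (\f.(\g.(\h.(f (g h))))))) u)
Step 7: (((w (\e.((\g.(\h.(e (g h)))) e))) ((\d.(\e.((d e) e))) (\f.(\g.(\h.(f (g h))))))) u)
Step 8: (((w (\e.(\h.(e (e h))))) ((\d.(\e.((d e) e))) (\f.(\g.(\h.(f (g h))))))) u)
Step 9: (((w (\e.(\h.(e (e h))))) (\e.(((\f.(\g.(\h.(f (g h))))) e) e))) u)
Step 10: (((w (\e.(\h.(e (e h))))) (\e.((\g.(\h.(e (g h)))) e))) u)
Step 11: (((w (\e.(\h.(e (e h))))) (\e.(\h.(e (e h))))) u)

Answer: (((w (\e.(\h.(e (e h))))) (\e.(\h.(e (e h))))) u)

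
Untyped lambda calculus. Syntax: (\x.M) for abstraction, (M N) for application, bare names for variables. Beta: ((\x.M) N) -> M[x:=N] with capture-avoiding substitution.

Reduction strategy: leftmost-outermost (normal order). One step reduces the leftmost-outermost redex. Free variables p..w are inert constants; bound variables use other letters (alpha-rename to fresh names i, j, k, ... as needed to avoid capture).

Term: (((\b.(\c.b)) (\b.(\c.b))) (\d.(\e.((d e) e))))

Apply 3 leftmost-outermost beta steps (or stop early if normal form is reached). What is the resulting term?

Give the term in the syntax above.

Answer: (\b.(\c.b))

Derivation:
Step 0: (((\b.(\c.b)) (\b.(\c.b))) (\d.(\e.((d e) e))))
Step 1: ((\c.(\b.(\c.b))) (\d.(\e.((d e) e))))
Step 2: (\b.(\c.b))
Step 3: (normal form reached)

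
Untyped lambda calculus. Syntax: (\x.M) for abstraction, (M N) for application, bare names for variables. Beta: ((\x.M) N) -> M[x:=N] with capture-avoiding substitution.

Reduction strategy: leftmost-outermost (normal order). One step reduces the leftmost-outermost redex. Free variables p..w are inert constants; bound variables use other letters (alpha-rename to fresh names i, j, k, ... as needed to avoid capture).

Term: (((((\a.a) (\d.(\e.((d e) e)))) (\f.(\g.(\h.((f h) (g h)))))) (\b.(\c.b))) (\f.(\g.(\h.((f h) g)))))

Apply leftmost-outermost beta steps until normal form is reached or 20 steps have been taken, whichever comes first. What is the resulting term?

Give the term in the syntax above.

Step 0: (((((\a.a) (\d.(\e.((d e) e)))) (\f.(\g.(\h.((f h) (g h)))))) (\b.(\c.b))) (\f.(\g.(\h.((f h) g)))))
Step 1: ((((\d.(\e.((d e) e))) (\f.(\g.(\h.((f h) (g h)))))) (\b.(\c.b))) (\f.(\g.(\h.((f h) g)))))
Step 2: (((\e.(((\f.(\g.(\h.((f h) (g h))))) e) e)) (\b.(\c.b))) (\f.(\g.(\h.((f h) g)))))
Step 3: ((((\f.(\g.(\h.((f h) (g h))))) (\b.(\c.b))) (\b.(\c.b))) (\f.(\g.(\h.((f h) g)))))
Step 4: (((\g.(\h.(((\b.(\c.b)) h) (g h)))) (\b.(\c.b))) (\f.(\g.(\h.((f h) g)))))
Step 5: ((\h.(((\b.(\c.b)) h) ((\b.(\c.b)) h))) (\f.(\g.(\h.((f h) g)))))
Step 6: (((\b.(\c.b)) (\f.(\g.(\h.((f h) g))))) ((\b.(\c.b)) (\f.(\g.(\h.((f h) g))))))
Step 7: ((\c.(\f.(\g.(\h.((f h) g))))) ((\b.(\c.b)) (\f.(\g.(\h.((f h) g))))))
Step 8: (\f.(\g.(\h.((f h) g))))

Answer: (\f.(\g.(\h.((f h) g))))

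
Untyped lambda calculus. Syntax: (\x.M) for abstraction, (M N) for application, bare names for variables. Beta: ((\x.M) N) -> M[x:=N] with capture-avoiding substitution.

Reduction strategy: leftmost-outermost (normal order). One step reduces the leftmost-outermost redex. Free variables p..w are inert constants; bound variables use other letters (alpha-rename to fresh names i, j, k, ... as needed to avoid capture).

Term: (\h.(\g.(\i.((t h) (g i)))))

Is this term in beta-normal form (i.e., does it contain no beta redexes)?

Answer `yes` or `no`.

Answer: yes

Derivation:
Term: (\h.(\g.(\i.((t h) (g i)))))
No beta redexes found.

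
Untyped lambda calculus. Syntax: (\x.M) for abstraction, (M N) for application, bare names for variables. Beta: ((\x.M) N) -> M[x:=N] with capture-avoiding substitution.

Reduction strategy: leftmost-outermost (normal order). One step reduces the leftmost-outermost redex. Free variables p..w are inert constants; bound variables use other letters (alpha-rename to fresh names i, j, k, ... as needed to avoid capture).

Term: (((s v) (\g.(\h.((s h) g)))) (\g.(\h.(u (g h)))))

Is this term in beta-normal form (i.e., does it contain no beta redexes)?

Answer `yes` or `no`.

Answer: yes

Derivation:
Term: (((s v) (\g.(\h.((s h) g)))) (\g.(\h.(u (g h)))))
No beta redexes found.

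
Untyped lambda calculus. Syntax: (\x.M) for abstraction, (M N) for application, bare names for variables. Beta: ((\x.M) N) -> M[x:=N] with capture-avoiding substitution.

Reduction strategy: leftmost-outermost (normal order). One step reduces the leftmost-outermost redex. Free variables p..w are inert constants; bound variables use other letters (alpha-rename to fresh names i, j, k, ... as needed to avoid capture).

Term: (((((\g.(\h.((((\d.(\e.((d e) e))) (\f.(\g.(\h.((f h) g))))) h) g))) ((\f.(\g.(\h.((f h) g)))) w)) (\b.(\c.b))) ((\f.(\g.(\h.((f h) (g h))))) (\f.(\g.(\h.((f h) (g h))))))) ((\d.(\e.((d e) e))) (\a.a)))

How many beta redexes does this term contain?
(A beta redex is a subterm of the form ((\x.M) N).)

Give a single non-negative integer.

Term: (((((\g.(\h.((((\d.(\e.((d e) e))) (\f.(\g.(\h.((f h) g))))) h) g))) ((\f.(\g.(\h.((f h) g)))) w)) (\b.(\c.b))) ((\f.(\g.(\h.((f h) (g h))))) (\f.(\g.(\h.((f h) (g h))))))) ((\d.(\e.((d e) e))) (\a.a)))
  Redex: ((\g.(\h.((((\d.(\e.((d e) e))) (\f.(\g.(\h.((f h) g))))) h) g))) ((\f.(\g.(\h.((f h) g)))) w))
  Redex: ((\d.(\e.((d e) e))) (\f.(\g.(\h.((f h) g)))))
  Redex: ((\f.(\g.(\h.((f h) g)))) w)
  Redex: ((\f.(\g.(\h.((f h) (g h))))) (\f.(\g.(\h.((f h) (g h))))))
  Redex: ((\d.(\e.((d e) e))) (\a.a))
Total redexes: 5

Answer: 5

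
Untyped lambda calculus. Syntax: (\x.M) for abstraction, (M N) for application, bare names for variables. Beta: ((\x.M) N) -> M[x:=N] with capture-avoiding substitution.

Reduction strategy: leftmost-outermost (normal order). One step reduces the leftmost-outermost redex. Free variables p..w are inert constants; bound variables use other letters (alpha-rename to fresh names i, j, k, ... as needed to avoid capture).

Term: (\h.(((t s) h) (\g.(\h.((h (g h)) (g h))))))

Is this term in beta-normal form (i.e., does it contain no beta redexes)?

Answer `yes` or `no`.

Term: (\h.(((t s) h) (\g.(\h.((h (g h)) (g h))))))
No beta redexes found.

Answer: yes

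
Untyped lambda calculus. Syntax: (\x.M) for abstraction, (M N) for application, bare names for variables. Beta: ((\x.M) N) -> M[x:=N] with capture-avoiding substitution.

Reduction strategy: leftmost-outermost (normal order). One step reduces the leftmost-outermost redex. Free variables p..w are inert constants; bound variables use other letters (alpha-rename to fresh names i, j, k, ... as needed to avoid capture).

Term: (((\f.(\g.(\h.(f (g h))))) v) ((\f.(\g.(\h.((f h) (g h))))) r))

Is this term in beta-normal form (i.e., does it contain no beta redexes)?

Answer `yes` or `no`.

Answer: no

Derivation:
Term: (((\f.(\g.(\h.(f (g h))))) v) ((\f.(\g.(\h.((f h) (g h))))) r))
Found 2 beta redex(es).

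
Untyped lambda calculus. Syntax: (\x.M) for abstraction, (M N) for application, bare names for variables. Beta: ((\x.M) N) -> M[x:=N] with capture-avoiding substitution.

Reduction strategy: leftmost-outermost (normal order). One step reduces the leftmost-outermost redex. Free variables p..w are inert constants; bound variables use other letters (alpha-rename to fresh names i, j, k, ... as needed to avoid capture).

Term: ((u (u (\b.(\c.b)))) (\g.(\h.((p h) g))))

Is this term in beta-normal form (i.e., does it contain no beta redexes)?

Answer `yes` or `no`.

Term: ((u (u (\b.(\c.b)))) (\g.(\h.((p h) g))))
No beta redexes found.

Answer: yes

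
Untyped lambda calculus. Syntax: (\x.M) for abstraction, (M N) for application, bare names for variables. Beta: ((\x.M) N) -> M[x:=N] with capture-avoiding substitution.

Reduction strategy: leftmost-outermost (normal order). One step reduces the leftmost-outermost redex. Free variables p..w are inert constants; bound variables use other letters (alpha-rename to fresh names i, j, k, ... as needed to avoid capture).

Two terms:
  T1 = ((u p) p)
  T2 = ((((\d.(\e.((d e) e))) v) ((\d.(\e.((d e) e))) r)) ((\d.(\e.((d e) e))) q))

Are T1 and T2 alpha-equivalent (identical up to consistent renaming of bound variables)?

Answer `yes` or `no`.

Answer: no

Derivation:
Term 1: ((u p) p)
Term 2: ((((\d.(\e.((d e) e))) v) ((\d.(\e.((d e) e))) r)) ((\d.(\e.((d e) e))) q))
Alpha-equivalence: compare structure up to binder renaming.
Result: False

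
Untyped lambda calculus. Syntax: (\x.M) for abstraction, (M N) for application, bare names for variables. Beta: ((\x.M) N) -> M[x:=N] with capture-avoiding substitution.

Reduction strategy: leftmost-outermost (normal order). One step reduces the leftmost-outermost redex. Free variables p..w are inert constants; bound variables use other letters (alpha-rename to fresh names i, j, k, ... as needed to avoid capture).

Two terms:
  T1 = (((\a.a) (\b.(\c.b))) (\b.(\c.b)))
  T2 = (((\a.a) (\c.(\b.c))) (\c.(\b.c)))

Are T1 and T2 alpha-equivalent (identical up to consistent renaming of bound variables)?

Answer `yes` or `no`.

Answer: yes

Derivation:
Term 1: (((\a.a) (\b.(\c.b))) (\b.(\c.b)))
Term 2: (((\a.a) (\c.(\b.c))) (\c.(\b.c)))
Alpha-equivalence: compare structure up to binder renaming.
Result: True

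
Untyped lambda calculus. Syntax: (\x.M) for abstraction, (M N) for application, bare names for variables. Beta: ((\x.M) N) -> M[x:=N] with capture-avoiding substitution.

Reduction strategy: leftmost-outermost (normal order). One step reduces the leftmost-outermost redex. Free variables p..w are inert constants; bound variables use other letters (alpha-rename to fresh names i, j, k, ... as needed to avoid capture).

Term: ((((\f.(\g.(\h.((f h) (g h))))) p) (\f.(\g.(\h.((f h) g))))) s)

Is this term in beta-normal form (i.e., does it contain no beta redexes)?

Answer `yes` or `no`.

Answer: no

Derivation:
Term: ((((\f.(\g.(\h.((f h) (g h))))) p) (\f.(\g.(\h.((f h) g))))) s)
Found 1 beta redex(es).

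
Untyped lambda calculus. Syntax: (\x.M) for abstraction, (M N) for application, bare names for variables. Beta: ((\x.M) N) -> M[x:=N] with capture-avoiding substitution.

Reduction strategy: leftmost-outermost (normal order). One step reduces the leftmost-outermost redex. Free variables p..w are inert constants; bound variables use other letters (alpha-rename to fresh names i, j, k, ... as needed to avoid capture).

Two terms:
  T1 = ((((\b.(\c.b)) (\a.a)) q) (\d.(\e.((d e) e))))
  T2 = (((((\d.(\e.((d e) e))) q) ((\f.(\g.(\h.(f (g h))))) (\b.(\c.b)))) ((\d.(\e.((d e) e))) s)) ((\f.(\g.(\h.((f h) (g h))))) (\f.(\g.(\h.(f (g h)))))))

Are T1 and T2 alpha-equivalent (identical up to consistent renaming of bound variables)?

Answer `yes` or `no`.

Term 1: ((((\b.(\c.b)) (\a.a)) q) (\d.(\e.((d e) e))))
Term 2: (((((\d.(\e.((d e) e))) q) ((\f.(\g.(\h.(f (g h))))) (\b.(\c.b)))) ((\d.(\e.((d e) e))) s)) ((\f.(\g.(\h.((f h) (g h))))) (\f.(\g.(\h.(f (g h)))))))
Alpha-equivalence: compare structure up to binder renaming.
Result: False

Answer: no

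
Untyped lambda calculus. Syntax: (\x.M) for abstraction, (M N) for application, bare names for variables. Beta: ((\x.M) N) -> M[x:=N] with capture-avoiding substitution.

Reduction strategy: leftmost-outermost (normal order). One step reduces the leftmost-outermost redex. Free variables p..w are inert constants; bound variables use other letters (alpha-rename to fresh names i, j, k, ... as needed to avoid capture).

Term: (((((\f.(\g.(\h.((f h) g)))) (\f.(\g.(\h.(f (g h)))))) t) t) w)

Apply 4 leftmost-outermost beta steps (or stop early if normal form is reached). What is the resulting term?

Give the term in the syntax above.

Step 0: (((((\f.(\g.(\h.((f h) g)))) (\f.(\g.(\h.(f (g h)))))) t) t) w)
Step 1: ((((\g.(\h.(((\f.(\g.(\h.(f (g h))))) h) g))) t) t) w)
Step 2: (((\h.(((\f.(\g.(\h.(f (g h))))) h) t)) t) w)
Step 3: ((((\f.(\g.(\h.(f (g h))))) t) t) w)
Step 4: (((\g.(\h.(t (g h)))) t) w)

Answer: (((\g.(\h.(t (g h)))) t) w)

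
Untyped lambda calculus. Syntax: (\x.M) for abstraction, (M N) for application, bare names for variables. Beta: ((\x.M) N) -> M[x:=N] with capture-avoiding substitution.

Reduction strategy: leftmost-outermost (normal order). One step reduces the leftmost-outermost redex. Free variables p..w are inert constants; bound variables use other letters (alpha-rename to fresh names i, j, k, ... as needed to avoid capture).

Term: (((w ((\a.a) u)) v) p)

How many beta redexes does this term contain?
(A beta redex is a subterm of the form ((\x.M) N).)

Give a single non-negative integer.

Term: (((w ((\a.a) u)) v) p)
  Redex: ((\a.a) u)
Total redexes: 1

Answer: 1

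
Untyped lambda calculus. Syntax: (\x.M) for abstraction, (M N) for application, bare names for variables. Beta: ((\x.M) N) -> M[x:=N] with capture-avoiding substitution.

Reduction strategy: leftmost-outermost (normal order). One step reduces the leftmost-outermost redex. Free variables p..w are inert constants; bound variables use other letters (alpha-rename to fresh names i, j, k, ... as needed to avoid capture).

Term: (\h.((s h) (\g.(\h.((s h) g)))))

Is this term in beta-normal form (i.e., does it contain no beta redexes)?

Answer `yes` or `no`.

Term: (\h.((s h) (\g.(\h.((s h) g)))))
No beta redexes found.

Answer: yes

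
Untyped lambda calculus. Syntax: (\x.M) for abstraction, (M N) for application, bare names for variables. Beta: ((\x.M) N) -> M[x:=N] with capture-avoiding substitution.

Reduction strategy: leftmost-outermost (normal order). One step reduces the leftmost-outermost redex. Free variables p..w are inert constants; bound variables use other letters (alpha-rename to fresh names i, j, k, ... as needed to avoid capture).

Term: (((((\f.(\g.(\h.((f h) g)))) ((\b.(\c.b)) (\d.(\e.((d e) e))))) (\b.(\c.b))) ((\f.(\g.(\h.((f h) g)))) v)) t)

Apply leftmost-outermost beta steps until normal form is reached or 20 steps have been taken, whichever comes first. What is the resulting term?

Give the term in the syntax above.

Step 0: (((((\f.(\g.(\h.((f h) g)))) ((\b.(\c.b)) (\d.(\e.((d e) e))))) (\b.(\c.b))) ((\f.(\g.(\h.((f h) g)))) v)) t)
Step 1: ((((\g.(\h.((((\b.(\c.b)) (\d.(\e.((d e) e)))) h) g))) (\b.(\c.b))) ((\f.(\g.(\h.((f h) g)))) v)) t)
Step 2: (((\h.((((\b.(\c.b)) (\d.(\e.((d e) e)))) h) (\b.(\c.b)))) ((\f.(\g.(\h.((f h) g)))) v)) t)
Step 3: (((((\b.(\c.b)) (\d.(\e.((d e) e)))) ((\f.(\g.(\h.((f h) g)))) v)) (\b.(\c.b))) t)
Step 4: ((((\c.(\d.(\e.((d e) e)))) ((\f.(\g.(\h.((f h) g)))) v)) (\b.(\c.b))) t)
Step 5: (((\d.(\e.((d e) e))) (\b.(\c.b))) t)
Step 6: ((\e.(((\b.(\c.b)) e) e)) t)
Step 7: (((\b.(\c.b)) t) t)
Step 8: ((\c.t) t)
Step 9: t

Answer: t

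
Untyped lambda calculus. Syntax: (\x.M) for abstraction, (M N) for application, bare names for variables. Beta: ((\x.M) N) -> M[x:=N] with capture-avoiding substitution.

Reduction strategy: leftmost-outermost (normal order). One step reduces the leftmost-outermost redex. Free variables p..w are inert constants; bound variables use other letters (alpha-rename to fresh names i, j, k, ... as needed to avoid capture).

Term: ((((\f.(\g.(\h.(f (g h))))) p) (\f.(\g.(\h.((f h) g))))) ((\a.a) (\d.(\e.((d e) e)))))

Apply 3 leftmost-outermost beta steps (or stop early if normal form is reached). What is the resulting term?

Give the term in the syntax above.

Answer: (p ((\f.(\g.(\h.((f h) g)))) ((\a.a) (\d.(\e.((d e) e))))))

Derivation:
Step 0: ((((\f.(\g.(\h.(f (g h))))) p) (\f.(\g.(\h.((f h) g))))) ((\a.a) (\d.(\e.((d e) e)))))
Step 1: (((\g.(\h.(p (g h)))) (\f.(\g.(\h.((f h) g))))) ((\a.a) (\d.(\e.((d e) e)))))
Step 2: ((\h.(p ((\f.(\g.(\h.((f h) g)))) h))) ((\a.a) (\d.(\e.((d e) e)))))
Step 3: (p ((\f.(\g.(\h.((f h) g)))) ((\a.a) (\d.(\e.((d e) e))))))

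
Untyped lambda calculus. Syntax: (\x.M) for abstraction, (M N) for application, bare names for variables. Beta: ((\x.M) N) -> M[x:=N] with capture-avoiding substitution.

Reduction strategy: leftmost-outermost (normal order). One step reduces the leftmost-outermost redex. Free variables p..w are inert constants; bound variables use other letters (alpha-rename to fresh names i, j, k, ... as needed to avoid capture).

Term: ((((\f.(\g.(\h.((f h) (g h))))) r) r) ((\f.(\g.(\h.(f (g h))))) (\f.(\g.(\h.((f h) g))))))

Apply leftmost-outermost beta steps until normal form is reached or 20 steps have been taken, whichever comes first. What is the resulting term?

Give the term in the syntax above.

Answer: ((r (\g.(\h.(\i.(\j.(((g h) j) i)))))) (r (\g.(\h.(\i.(\j.(((g h) j) i)))))))

Derivation:
Step 0: ((((\f.(\g.(\h.((f h) (g h))))) r) r) ((\f.(\g.(\h.(f (g h))))) (\f.(\g.(\h.((f h) g))))))
Step 1: (((\g.(\h.((r h) (g h)))) r) ((\f.(\g.(\h.(f (g h))))) (\f.(\g.(\h.((f h) g))))))
Step 2: ((\h.((r h) (r h))) ((\f.(\g.(\h.(f (g h))))) (\f.(\g.(\h.((f h) g))))))
Step 3: ((r ((\f.(\g.(\h.(f (g h))))) (\f.(\g.(\h.((f h) g)))))) (r ((\f.(\g.(\h.(f (g h))))) (\f.(\g.(\h.((f h) g)))))))
Step 4: ((r (\g.(\h.((\f.(\g.(\h.((f h) g)))) (g h))))) (r ((\f.(\g.(\h.(f (g h))))) (\f.(\g.(\h.((f h) g)))))))
Step 5: ((r (\g.(\h.(\i.(\j.(((g h) j) i)))))) (r ((\f.(\g.(\h.(f (g h))))) (\f.(\g.(\h.((f h) g)))))))
Step 6: ((r (\g.(\h.(\i.(\j.(((g h) j) i)))))) (r (\g.(\h.((\f.(\g.(\h.((f h) g)))) (g h))))))
Step 7: ((r (\g.(\h.(\i.(\j.(((g h) j) i)))))) (r (\g.(\h.(\i.(\j.(((g h) j) i)))))))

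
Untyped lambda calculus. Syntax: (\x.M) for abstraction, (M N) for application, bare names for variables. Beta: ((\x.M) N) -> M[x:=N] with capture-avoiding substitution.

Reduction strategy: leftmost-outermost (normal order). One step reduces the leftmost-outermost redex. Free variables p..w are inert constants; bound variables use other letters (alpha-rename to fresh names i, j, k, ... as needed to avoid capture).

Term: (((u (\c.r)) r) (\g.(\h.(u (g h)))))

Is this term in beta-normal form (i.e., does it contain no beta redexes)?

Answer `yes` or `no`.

Term: (((u (\c.r)) r) (\g.(\h.(u (g h)))))
No beta redexes found.

Answer: yes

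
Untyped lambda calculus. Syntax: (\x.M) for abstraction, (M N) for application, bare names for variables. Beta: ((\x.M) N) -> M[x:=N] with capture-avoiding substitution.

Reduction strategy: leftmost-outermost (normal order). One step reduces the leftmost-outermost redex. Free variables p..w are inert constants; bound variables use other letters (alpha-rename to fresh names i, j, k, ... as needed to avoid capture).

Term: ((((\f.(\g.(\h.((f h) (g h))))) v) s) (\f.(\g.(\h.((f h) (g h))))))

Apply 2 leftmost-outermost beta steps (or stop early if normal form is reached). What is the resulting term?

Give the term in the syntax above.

Step 0: ((((\f.(\g.(\h.((f h) (g h))))) v) s) (\f.(\g.(\h.((f h) (g h))))))
Step 1: (((\g.(\h.((v h) (g h)))) s) (\f.(\g.(\h.((f h) (g h))))))
Step 2: ((\h.((v h) (s h))) (\f.(\g.(\h.((f h) (g h))))))

Answer: ((\h.((v h) (s h))) (\f.(\g.(\h.((f h) (g h))))))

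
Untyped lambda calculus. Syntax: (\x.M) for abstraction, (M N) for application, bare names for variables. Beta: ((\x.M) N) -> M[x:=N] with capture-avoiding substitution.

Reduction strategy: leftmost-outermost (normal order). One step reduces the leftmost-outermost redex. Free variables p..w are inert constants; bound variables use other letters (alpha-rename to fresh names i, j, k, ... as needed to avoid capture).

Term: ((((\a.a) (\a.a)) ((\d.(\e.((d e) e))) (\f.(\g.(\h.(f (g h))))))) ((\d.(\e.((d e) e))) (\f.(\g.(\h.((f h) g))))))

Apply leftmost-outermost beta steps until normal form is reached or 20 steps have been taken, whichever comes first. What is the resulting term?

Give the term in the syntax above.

Step 0: ((((\a.a) (\a.a)) ((\d.(\e.((d e) e))) (\f.(\g.(\h.(f (g h))))))) ((\d.(\e.((d e) e))) (\f.(\g.(\h.((f h) g))))))
Step 1: (((\a.a) ((\d.(\e.((d e) e))) (\f.(\g.(\h.(f (g h))))))) ((\d.(\e.((d e) e))) (\f.(\g.(\h.((f h) g))))))
Step 2: (((\d.(\e.((d e) e))) (\f.(\g.(\h.(f (g h)))))) ((\d.(\e.((d e) e))) (\f.(\g.(\h.((f h) g))))))
Step 3: ((\e.(((\f.(\g.(\h.(f (g h))))) e) e)) ((\d.(\e.((d e) e))) (\f.(\g.(\h.((f h) g))))))
Step 4: (((\f.(\g.(\h.(f (g h))))) ((\d.(\e.((d e) e))) (\f.(\g.(\h.((f h) g)))))) ((\d.(\e.((d e) e))) (\f.(\g.(\h.((f h) g))))))
Step 5: ((\g.(\h.(((\d.(\e.((d e) e))) (\f.(\g.(\h.((f h) g))))) (g h)))) ((\d.(\e.((d e) e))) (\f.(\g.(\h.((f h) g))))))
Step 6: (\h.(((\d.(\e.((d e) e))) (\f.(\g.(\h.((f h) g))))) (((\d.(\e.((d e) e))) (\f.(\g.(\h.((f h) g))))) h)))
Step 7: (\h.((\e.(((\f.(\g.(\h.((f h) g)))) e) e)) (((\d.(\e.((d e) e))) (\f.(\g.(\h.((f h) g))))) h)))
Step 8: (\h.(((\f.(\g.(\h.((f h) g)))) (((\d.(\e.((d e) e))) (\f.(\g.(\h.((f h) g))))) h)) (((\d.(\e.((d e) e))) (\f.(\g.(\h.((f h) g))))) h)))
Step 9: (\h.((\g.(\i.(((((\d.(\e.((d e) e))) (\f.(\g.(\h.((f h) g))))) h) i) g))) (((\d.(\e.((d e) e))) (\f.(\g.(\h.((f h) g))))) h)))
Step 10: (\h.(\i.(((((\d.(\e.((d e) e))) (\f.(\g.(\h.((f h) g))))) h) i) (((\d.(\e.((d e) e))) (\f.(\g.(\h.((f h) g))))) h))))
Step 11: (\h.(\i.((((\e.(((\f.(\g.(\h.((f h) g)))) e) e)) h) i) (((\d.(\e.((d e) e))) (\f.(\g.(\h.((f h) g))))) h))))
Step 12: (\h.(\i.(((((\f.(\g.(\h.((f h) g)))) h) h) i) (((\d.(\e.((d e) e))) (\f.(\g.(\h.((f h) g))))) h))))
Step 13: (\h.(\i.((((\g.(\i.((h i) g))) h) i) (((\d.(\e.((d e) e))) (\f.(\g.(\h.((f h) g))))) h))))
Step 14: (\h.(\i.(((\i.((h i) h)) i) (((\d.(\e.((d e) e))) (\f.(\g.(\h.((f h) g))))) h))))
Step 15: (\h.(\i.(((h i) h) (((\d.(\e.((d e) e))) (\f.(\g.(\h.((f h) g))))) h))))
Step 16: (\h.(\i.(((h i) h) ((\e.(((\f.(\g.(\h.((f h) g)))) e) e)) h))))
Step 17: (\h.(\i.(((h i) h) (((\f.(\g.(\h.((f h) g)))) h) h))))
Step 18: (\h.(\i.(((h i) h) ((\g.(\i.((h i) g))) h))))
Step 19: (\h.(\i.(((h i) h) (\i.((h i) h)))))

Answer: (\h.(\i.(((h i) h) (\i.((h i) h)))))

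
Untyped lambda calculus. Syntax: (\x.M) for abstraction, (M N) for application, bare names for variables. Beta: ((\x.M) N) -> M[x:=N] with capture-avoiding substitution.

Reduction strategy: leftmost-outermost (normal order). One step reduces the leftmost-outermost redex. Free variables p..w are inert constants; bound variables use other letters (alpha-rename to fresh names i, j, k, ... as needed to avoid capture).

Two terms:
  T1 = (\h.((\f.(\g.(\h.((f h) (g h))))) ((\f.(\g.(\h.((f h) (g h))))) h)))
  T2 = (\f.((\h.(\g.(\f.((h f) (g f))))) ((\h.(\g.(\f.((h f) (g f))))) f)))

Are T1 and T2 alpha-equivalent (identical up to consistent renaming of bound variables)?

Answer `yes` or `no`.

Term 1: (\h.((\f.(\g.(\h.((f h) (g h))))) ((\f.(\g.(\h.((f h) (g h))))) h)))
Term 2: (\f.((\h.(\g.(\f.((h f) (g f))))) ((\h.(\g.(\f.((h f) (g f))))) f)))
Alpha-equivalence: compare structure up to binder renaming.
Result: True

Answer: yes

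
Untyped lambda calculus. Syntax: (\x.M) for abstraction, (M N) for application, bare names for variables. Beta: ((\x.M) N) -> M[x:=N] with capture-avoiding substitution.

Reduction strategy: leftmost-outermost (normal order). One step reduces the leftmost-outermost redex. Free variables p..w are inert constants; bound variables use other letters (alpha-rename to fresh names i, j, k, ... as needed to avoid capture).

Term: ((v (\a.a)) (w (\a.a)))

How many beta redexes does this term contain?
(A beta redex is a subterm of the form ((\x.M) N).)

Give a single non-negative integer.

Term: ((v (\a.a)) (w (\a.a)))
  (no redexes)
Total redexes: 0

Answer: 0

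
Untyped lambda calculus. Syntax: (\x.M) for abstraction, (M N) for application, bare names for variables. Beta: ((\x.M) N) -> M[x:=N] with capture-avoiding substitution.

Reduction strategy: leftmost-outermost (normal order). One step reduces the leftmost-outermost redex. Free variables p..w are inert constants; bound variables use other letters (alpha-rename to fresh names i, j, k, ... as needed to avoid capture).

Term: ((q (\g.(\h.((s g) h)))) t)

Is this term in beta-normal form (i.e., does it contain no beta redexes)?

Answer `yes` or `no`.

Term: ((q (\g.(\h.((s g) h)))) t)
No beta redexes found.

Answer: yes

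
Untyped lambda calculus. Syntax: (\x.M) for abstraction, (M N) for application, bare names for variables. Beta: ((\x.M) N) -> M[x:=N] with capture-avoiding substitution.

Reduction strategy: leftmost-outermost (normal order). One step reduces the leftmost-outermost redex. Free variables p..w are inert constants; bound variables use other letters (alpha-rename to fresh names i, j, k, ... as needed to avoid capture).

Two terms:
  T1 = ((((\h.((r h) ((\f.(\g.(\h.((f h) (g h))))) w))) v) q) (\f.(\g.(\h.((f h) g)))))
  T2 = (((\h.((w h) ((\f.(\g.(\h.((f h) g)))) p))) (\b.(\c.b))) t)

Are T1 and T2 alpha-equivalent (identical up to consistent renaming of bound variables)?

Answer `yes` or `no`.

Term 1: ((((\h.((r h) ((\f.(\g.(\h.((f h) (g h))))) w))) v) q) (\f.(\g.(\h.((f h) g)))))
Term 2: (((\h.((w h) ((\f.(\g.(\h.((f h) g)))) p))) (\b.(\c.b))) t)
Alpha-equivalence: compare structure up to binder renaming.
Result: False

Answer: no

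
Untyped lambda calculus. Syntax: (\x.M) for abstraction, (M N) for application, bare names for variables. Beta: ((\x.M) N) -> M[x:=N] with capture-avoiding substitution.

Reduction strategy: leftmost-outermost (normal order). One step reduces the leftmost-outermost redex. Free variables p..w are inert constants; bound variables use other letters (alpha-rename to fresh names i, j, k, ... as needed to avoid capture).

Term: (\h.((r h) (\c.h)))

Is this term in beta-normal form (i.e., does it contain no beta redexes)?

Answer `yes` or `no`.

Answer: yes

Derivation:
Term: (\h.((r h) (\c.h)))
No beta redexes found.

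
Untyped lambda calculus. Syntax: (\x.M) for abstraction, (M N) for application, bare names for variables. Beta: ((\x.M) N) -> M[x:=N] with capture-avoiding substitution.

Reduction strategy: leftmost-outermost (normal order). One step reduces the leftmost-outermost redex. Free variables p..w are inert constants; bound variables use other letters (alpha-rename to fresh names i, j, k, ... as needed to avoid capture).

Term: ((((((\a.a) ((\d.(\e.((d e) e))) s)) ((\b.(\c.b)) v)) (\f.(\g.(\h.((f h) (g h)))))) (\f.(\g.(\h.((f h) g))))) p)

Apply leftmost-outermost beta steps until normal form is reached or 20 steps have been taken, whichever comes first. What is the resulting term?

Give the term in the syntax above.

Answer: (((((s (\c.v)) (\c.v)) (\f.(\g.(\h.((f h) (g h)))))) (\f.(\g.(\h.((f h) g))))) p)

Derivation:
Step 0: ((((((\a.a) ((\d.(\e.((d e) e))) s)) ((\b.(\c.b)) v)) (\f.(\g.(\h.((f h) (g h)))))) (\f.(\g.(\h.((f h) g))))) p)
Step 1: ((((((\d.(\e.((d e) e))) s) ((\b.(\c.b)) v)) (\f.(\g.(\h.((f h) (g h)))))) (\f.(\g.(\h.((f h) g))))) p)
Step 2: (((((\e.((s e) e)) ((\b.(\c.b)) v)) (\f.(\g.(\h.((f h) (g h)))))) (\f.(\g.(\h.((f h) g))))) p)
Step 3: (((((s ((\b.(\c.b)) v)) ((\b.(\c.b)) v)) (\f.(\g.(\h.((f h) (g h)))))) (\f.(\g.(\h.((f h) g))))) p)
Step 4: (((((s (\c.v)) ((\b.(\c.b)) v)) (\f.(\g.(\h.((f h) (g h)))))) (\f.(\g.(\h.((f h) g))))) p)
Step 5: (((((s (\c.v)) (\c.v)) (\f.(\g.(\h.((f h) (g h)))))) (\f.(\g.(\h.((f h) g))))) p)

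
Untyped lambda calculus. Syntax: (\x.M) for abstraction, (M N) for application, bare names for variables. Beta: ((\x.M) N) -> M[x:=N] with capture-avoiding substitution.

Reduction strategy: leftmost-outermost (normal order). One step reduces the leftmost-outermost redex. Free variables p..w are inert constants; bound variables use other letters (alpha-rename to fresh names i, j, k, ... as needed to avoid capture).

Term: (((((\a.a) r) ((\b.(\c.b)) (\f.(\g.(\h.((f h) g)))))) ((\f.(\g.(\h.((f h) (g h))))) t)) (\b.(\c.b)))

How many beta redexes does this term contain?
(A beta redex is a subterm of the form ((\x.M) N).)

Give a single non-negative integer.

Term: (((((\a.a) r) ((\b.(\c.b)) (\f.(\g.(\h.((f h) g)))))) ((\f.(\g.(\h.((f h) (g h))))) t)) (\b.(\c.b)))
  Redex: ((\a.a) r)
  Redex: ((\b.(\c.b)) (\f.(\g.(\h.((f h) g)))))
  Redex: ((\f.(\g.(\h.((f h) (g h))))) t)
Total redexes: 3

Answer: 3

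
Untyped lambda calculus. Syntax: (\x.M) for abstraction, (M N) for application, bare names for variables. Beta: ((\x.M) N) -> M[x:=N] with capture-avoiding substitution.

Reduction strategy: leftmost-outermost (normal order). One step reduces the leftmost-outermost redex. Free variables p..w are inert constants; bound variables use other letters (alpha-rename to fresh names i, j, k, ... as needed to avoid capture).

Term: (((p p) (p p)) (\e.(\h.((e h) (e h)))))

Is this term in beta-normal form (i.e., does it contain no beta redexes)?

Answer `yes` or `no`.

Term: (((p p) (p p)) (\e.(\h.((e h) (e h)))))
No beta redexes found.

Answer: yes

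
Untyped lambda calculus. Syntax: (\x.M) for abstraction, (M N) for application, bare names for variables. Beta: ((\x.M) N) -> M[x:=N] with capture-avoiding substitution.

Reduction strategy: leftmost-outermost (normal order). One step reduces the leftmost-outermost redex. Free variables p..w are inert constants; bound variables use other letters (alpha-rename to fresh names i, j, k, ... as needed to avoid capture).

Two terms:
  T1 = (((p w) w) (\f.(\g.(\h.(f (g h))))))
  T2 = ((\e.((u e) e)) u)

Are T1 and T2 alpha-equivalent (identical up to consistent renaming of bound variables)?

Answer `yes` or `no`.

Term 1: (((p w) w) (\f.(\g.(\h.(f (g h))))))
Term 2: ((\e.((u e) e)) u)
Alpha-equivalence: compare structure up to binder renaming.
Result: False

Answer: no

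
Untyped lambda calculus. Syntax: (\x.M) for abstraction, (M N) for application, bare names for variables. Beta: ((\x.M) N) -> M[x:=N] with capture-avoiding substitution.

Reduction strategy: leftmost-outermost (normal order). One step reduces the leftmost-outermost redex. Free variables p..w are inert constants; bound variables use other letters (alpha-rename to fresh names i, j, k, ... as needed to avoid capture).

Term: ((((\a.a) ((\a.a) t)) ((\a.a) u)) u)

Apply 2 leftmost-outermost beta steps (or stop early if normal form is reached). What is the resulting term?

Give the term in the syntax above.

Step 0: ((((\a.a) ((\a.a) t)) ((\a.a) u)) u)
Step 1: ((((\a.a) t) ((\a.a) u)) u)
Step 2: ((t ((\a.a) u)) u)

Answer: ((t ((\a.a) u)) u)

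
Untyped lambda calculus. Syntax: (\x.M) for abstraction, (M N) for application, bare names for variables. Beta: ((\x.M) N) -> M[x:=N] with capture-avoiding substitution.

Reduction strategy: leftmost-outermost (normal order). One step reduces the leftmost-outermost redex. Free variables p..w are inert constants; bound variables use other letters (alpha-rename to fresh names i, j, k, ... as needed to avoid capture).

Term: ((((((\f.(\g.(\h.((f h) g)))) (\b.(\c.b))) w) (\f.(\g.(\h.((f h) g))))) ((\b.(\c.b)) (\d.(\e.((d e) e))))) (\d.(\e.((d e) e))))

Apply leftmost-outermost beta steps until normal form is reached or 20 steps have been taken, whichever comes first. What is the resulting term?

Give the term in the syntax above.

Step 0: ((((((\f.(\g.(\h.((f h) g)))) (\b.(\c.b))) w) (\f.(\g.(\h.((f h) g))))) ((\b.(\c.b)) (\d.(\e.((d e) e))))) (\d.(\e.((d e) e))))
Step 1: (((((\g.(\h.(((\b.(\c.b)) h) g))) w) (\f.(\g.(\h.((f h) g))))) ((\b.(\c.b)) (\d.(\e.((d e) e))))) (\d.(\e.((d e) e))))
Step 2: ((((\h.(((\b.(\c.b)) h) w)) (\f.(\g.(\h.((f h) g))))) ((\b.(\c.b)) (\d.(\e.((d e) e))))) (\d.(\e.((d e) e))))
Step 3: (((((\b.(\c.b)) (\f.(\g.(\h.((f h) g))))) w) ((\b.(\c.b)) (\d.(\e.((d e) e))))) (\d.(\e.((d e) e))))
Step 4: ((((\c.(\f.(\g.(\h.((f h) g))))) w) ((\b.(\c.b)) (\d.(\e.((d e) e))))) (\d.(\e.((d e) e))))
Step 5: (((\f.(\g.(\h.((f h) g)))) ((\b.(\c.b)) (\d.(\e.((d e) e))))) (\d.(\e.((d e) e))))
Step 6: ((\g.(\h.((((\b.(\c.b)) (\d.(\e.((d e) e)))) h) g))) (\d.(\e.((d e) e))))
Step 7: (\h.((((\b.(\c.b)) (\d.(\e.((d e) e)))) h) (\d.(\e.((d e) e)))))
Step 8: (\h.(((\c.(\d.(\e.((d e) e)))) h) (\d.(\e.((d e) e)))))
Step 9: (\h.((\d.(\e.((d e) e))) (\d.(\e.((d e) e)))))
Step 10: (\h.(\e.(((\d.(\e.((d e) e))) e) e)))
Step 11: (\h.(\e.((\i.((e i) i)) e)))
Step 12: (\h.(\e.((e e) e)))

Answer: (\h.(\e.((e e) e)))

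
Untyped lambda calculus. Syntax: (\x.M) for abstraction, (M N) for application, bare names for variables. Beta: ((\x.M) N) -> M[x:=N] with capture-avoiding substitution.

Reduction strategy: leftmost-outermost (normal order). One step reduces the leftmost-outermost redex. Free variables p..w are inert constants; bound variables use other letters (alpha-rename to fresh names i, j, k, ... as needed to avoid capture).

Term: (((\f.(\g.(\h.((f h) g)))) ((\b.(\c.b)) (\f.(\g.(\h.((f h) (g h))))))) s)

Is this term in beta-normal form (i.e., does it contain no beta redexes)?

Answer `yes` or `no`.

Answer: no

Derivation:
Term: (((\f.(\g.(\h.((f h) g)))) ((\b.(\c.b)) (\f.(\g.(\h.((f h) (g h))))))) s)
Found 2 beta redex(es).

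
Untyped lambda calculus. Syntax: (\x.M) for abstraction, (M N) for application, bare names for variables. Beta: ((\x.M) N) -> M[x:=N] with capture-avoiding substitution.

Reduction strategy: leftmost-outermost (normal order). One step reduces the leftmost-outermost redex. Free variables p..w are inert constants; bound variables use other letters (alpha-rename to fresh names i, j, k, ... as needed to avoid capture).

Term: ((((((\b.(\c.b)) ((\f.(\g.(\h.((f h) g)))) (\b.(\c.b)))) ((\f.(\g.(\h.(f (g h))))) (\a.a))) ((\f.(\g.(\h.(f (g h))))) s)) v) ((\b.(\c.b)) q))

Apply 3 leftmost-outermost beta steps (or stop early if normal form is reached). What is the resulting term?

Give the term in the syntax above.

Step 0: ((((((\b.(\c.b)) ((\f.(\g.(\h.((f h) g)))) (\b.(\c.b)))) ((\f.(\g.(\h.(f (g h))))) (\a.a))) ((\f.(\g.(\h.(f (g h))))) s)) v) ((\b.(\c.b)) q))
Step 1: (((((\c.((\f.(\g.(\h.((f h) g)))) (\b.(\c.b)))) ((\f.(\g.(\h.(f (g h))))) (\a.a))) ((\f.(\g.(\h.(f (g h))))) s)) v) ((\b.(\c.b)) q))
Step 2: (((((\f.(\g.(\h.((f h) g)))) (\b.(\c.b))) ((\f.(\g.(\h.(f (g h))))) s)) v) ((\b.(\c.b)) q))
Step 3: ((((\g.(\h.(((\b.(\c.b)) h) g))) ((\f.(\g.(\h.(f (g h))))) s)) v) ((\b.(\c.b)) q))

Answer: ((((\g.(\h.(((\b.(\c.b)) h) g))) ((\f.(\g.(\h.(f (g h))))) s)) v) ((\b.(\c.b)) q))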